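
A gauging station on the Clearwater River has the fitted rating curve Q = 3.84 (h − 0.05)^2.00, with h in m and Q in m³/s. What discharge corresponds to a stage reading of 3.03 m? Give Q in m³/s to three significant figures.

Q = 3.84 × (3.03 − 0.05)^2.00 = 3.84 × 2.98^2.00 = 34.10 m³/s

34.1 m³/s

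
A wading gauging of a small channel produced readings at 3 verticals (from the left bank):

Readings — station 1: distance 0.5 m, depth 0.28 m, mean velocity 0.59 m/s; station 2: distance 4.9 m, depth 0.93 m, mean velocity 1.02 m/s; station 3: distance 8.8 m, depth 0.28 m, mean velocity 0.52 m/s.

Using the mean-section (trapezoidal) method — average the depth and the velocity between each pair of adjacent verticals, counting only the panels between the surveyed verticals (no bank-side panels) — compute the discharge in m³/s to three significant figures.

Panel 1-2: Δb = 4.4 m, d̄ = (0.28+0.93)/2 = 0.605, v̄ = (0.59+1.02)/2 = 0.805 → q = 4.4×0.605×0.805 = 2.143 m³/s
Panel 2-3: Δb = 3.9 m, d̄ = (0.93+0.28)/2 = 0.605, v̄ = (1.02+0.52)/2 = 0.77 → q = 3.9×0.605×0.77 = 1.817 m³/s
Q = Σ q = 3.960 m³/s

3.96 m³/s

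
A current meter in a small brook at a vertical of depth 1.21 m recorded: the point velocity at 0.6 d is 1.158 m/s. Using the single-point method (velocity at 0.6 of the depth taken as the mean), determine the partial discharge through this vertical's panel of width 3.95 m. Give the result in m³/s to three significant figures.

v̄ = v₀.₆ = 1.158 m/s
q = v̄ × d × w = 1.158 × 1.21 × 3.95 = 5.535 m³/s

5.53 m³/s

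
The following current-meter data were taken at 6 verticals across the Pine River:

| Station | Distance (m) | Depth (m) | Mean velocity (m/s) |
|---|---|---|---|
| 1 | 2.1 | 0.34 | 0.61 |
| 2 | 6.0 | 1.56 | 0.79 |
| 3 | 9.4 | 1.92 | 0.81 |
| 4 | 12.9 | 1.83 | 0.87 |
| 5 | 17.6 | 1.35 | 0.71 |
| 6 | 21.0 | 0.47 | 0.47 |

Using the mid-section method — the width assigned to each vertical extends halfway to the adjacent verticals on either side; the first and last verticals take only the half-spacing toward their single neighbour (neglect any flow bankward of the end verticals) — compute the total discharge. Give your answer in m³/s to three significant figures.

w_1 = (6.0 − 2.1)/2 = 1.95 m; q_1 = 0.61 × 0.34 × 1.95 = 0.4044 m³/s
w_2 = (9.4 − 2.1)/2 = 3.65 m; q_2 = 0.79 × 1.56 × 3.65 = 4.498 m³/s
w_3 = (12.9 − 6.0)/2 = 3.45 m; q_3 = 0.81 × 1.92 × 3.45 = 5.365 m³/s
w_4 = (17.6 − 9.4)/2 = 4.1 m; q_4 = 0.87 × 1.83 × 4.1 = 6.528 m³/s
w_5 = (21.0 − 12.9)/2 = 4.05 m; q_5 = 0.71 × 1.35 × 4.05 = 3.882 m³/s
w_6 = (21.0 − 17.6)/2 = 1.7 m; q_6 = 0.47 × 0.47 × 1.7 = 0.3755 m³/s
Q = Σ qᵢ = 21.05 m³/s

21.1 m³/s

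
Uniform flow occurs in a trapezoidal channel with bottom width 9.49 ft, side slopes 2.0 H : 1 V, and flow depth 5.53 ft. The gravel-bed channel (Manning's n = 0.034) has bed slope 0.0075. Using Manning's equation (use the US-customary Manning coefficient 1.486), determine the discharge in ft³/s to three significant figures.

957 ft³/s

A = (b + z·y)·y = (9.49 + 2.0×5.53)×5.53 = 113.6 ft²
P = b + 2y√(1+z²) = 9.49 + 2×5.53×√(1+2.0²) = 34.22 ft
R = A/P = 113.6/34.22 = 3.321 ft
Q = (1.486/n)·A·R^(2/3)·S^(1/2) = (1.486/0.034) × 113.6 × 3.321^(2/3) × 0.0075^(1/2) = 957.4 ft³/s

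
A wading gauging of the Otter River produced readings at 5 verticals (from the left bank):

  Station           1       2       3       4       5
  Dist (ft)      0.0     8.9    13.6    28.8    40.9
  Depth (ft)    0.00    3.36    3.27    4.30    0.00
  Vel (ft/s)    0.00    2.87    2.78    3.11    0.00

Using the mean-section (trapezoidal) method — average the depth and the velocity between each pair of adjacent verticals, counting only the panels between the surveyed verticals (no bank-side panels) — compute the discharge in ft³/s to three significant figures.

275 ft³/s

Panel 1-2: Δb = 8.9 ft, d̄ = (0.00+3.36)/2 = 1.68, v̄ = (0.00+2.87)/2 = 1.435 → q = 8.9×1.68×1.435 = 21.46 ft³/s
Panel 2-3: Δb = 4.7 ft, d̄ = (3.36+3.27)/2 = 3.315, v̄ = (2.87+2.78)/2 = 2.825 → q = 4.7×3.315×2.825 = 44.01 ft³/s
Panel 3-4: Δb = 15.2 ft, d̄ = (3.27+4.30)/2 = 3.785, v̄ = (2.78+3.11)/2 = 2.945 → q = 15.2×3.785×2.945 = 169.4 ft³/s
Panel 4-5: Δb = 12.1 ft, d̄ = (4.30+0.00)/2 = 2.15, v̄ = (3.11+0.00)/2 = 1.555 → q = 12.1×2.15×1.555 = 40.45 ft³/s
Q = Σ q = 275.4 ft³/s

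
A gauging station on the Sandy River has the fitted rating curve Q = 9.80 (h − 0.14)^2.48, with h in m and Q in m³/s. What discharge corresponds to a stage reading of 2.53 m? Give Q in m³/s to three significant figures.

Q = 9.80 × (2.53 − 0.14)^2.48 = 9.80 × 2.39^2.48 = 85.05 m³/s

85.0 m³/s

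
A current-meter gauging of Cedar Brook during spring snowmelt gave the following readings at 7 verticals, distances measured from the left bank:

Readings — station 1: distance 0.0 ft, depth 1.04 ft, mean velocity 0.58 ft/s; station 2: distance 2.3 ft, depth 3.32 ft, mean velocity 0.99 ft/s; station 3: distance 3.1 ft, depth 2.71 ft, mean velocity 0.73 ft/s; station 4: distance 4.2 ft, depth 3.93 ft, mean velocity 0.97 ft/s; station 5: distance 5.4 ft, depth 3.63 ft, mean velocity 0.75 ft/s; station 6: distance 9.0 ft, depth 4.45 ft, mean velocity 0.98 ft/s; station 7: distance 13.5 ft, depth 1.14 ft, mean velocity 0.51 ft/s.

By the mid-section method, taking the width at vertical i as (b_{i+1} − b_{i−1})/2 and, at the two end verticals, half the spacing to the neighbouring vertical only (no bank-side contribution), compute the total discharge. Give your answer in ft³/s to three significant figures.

37.6 ft³/s

w_1 = (2.3 − 0.0)/2 = 1.15 ft; q_1 = 0.58 × 1.04 × 1.15 = 0.6937 ft³/s
w_2 = (3.1 − 0.0)/2 = 1.55 ft; q_2 = 0.99 × 3.32 × 1.55 = 5.095 ft³/s
w_3 = (4.2 − 2.3)/2 = 0.95 ft; q_3 = 0.73 × 2.71 × 0.95 = 1.879 ft³/s
w_4 = (5.4 − 3.1)/2 = 1.15 ft; q_4 = 0.97 × 3.93 × 1.15 = 4.384 ft³/s
w_5 = (9.0 − 4.2)/2 = 2.4 ft; q_5 = 0.75 × 3.63 × 2.4 = 6.534 ft³/s
w_6 = (13.5 − 5.4)/2 = 4.05 ft; q_6 = 0.98 × 4.45 × 4.05 = 17.66 ft³/s
w_7 = (13.5 − 9.0)/2 = 2.25 ft; q_7 = 0.51 × 1.14 × 2.25 = 1.308 ft³/s
Q = Σ qᵢ = 37.56 ft³/s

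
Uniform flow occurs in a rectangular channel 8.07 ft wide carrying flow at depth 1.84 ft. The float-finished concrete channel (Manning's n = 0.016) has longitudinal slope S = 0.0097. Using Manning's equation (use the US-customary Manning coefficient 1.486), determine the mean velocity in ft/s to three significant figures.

A = b·y = 8.07 × 1.84 = 14.85 ft²
P = b + 2y = 8.07 + 2×1.84 = 11.75 ft
R = A/P = 14.85/11.75 = 1.264 ft
Q = (1.486/n)·A·R^(2/3)·S^(1/2) = (1.486/0.016) × 14.85 × 1.264^(2/3) × 0.0097^(1/2) = 158.8 ft³/s
V = Q/A = 158.8/14.85 = 10.69 ft/s

10.7 ft/s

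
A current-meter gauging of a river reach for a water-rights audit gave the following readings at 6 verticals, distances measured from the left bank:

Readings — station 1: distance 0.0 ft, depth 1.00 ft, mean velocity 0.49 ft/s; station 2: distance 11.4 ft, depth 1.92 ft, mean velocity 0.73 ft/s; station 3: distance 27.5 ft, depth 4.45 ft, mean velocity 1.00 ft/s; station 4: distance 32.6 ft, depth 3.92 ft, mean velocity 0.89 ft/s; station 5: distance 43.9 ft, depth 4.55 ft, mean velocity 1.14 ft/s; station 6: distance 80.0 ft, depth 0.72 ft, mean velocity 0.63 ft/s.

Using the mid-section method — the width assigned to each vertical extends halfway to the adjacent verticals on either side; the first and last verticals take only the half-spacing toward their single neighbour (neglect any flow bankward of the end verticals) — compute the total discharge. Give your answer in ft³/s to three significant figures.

229 ft³/s

w_1 = (11.4 − 0.0)/2 = 5.7 ft; q_1 = 0.49 × 1.00 × 5.7 = 2.793 ft³/s
w_2 = (27.5 − 0.0)/2 = 13.75 ft; q_2 = 0.73 × 1.92 × 13.75 = 19.27 ft³/s
w_3 = (32.6 − 11.4)/2 = 10.6 ft; q_3 = 1.00 × 4.45 × 10.6 = 47.17 ft³/s
w_4 = (43.9 − 27.5)/2 = 8.2 ft; q_4 = 0.89 × 3.92 × 8.2 = 28.61 ft³/s
w_5 = (80.0 − 32.6)/2 = 23.7 ft; q_5 = 1.14 × 4.55 × 23.7 = 122.9 ft³/s
w_6 = (80.0 − 43.9)/2 = 18.05 ft; q_6 = 0.63 × 0.72 × 18.05 = 8.187 ft³/s
Q = Σ qᵢ = 229.0 ft³/s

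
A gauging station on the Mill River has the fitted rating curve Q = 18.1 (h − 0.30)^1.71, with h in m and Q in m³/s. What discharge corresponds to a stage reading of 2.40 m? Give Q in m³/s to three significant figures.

Q = 18.1 × (2.40 − 0.30)^1.71 = 18.1 × 2.1^1.71 = 64.37 m³/s

64.4 m³/s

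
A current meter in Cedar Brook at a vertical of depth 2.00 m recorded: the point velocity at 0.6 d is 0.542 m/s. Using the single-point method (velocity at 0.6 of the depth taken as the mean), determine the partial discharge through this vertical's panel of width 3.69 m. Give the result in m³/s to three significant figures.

v̄ = v₀.₆ = 0.542 m/s
q = v̄ × d × w = 0.5420 × 2.00 × 3.69 = 4.000 m³/s

4.00 m³/s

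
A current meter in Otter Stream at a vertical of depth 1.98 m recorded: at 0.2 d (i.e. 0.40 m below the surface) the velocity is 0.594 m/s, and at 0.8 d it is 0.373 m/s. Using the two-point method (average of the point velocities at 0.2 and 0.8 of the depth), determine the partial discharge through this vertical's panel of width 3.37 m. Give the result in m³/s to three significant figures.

v̄ = (0.594 + 0.373) / 2 = 0.4835 m/s
q = v̄ × d × w = 0.4835 × 1.98 × 3.37 = 3.226 m³/s

3.23 m³/s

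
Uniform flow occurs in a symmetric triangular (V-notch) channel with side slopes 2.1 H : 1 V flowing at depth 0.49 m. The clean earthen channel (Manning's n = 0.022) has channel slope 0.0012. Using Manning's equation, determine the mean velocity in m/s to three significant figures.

A = z·y² = 2.1×0.49² = 0.5042 m²
P = 2y√(1+z²) = 2×0.49×√(1+2.1²) = 2.279 m
R = A/P = 0.5042/2.279 = 0.2212 m
Q = (1/n)·A·R^(2/3)·S^(1/2) = (1/0.022) × 0.5042 × 0.2212^(2/3) × 0.0012^(1/2) = 0.2904 m³/s
V = Q/A = 0.2904/0.5042 = 0.5759 m/s

0.576 m/s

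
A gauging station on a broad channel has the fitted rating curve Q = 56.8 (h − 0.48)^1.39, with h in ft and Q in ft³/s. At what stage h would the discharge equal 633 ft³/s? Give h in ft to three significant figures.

h − h₀ = (Q/C)^(1/b) = (633/56.8)^(1/1.39) = 5.666 ft
h = 0.48 + 5.666 = 6.146 ft

6.15 ft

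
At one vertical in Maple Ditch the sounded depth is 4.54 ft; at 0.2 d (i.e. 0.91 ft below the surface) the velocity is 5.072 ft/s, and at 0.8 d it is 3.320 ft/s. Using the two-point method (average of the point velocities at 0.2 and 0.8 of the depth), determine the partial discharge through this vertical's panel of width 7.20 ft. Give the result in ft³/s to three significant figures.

v̄ = (5.072 + 3.320) / 2 = 4.196 ft/s
q = v̄ × d × w = 4.196 × 4.54 × 7.20 = 137.2 ft³/s

137 ft³/s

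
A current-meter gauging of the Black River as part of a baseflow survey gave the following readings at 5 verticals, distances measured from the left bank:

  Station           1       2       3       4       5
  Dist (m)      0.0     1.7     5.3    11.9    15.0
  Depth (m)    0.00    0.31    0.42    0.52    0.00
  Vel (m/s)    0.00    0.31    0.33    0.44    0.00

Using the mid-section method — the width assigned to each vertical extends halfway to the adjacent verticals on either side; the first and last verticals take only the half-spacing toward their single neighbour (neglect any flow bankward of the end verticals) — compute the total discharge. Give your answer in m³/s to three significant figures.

2.07 m³/s

w_2 = (5.3 − 0.0)/2 = 2.65 m; q_2 = 0.31 × 0.31 × 2.65 = 0.2547 m³/s
w_3 = (11.9 − 1.7)/2 = 5.1 m; q_3 = 0.33 × 0.42 × 5.1 = 0.7069 m³/s
w_4 = (15.0 − 5.3)/2 = 4.85 m; q_4 = 0.44 × 0.52 × 4.85 = 1.110 m³/s
Stations 1, 5 contribute zero (depth or velocity is 0).
Q = Σ qᵢ = 2.071 m³/s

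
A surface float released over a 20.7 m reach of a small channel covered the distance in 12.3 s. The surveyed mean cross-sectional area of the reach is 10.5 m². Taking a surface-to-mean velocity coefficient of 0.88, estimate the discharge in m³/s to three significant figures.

15.6 m³/s

v_surface = L / t̄ = 20.7 / 12.3 = 1.683 m/s
v_mean = 0.88 × 1.683 = 1.481 m/s
Q = A × v_mean = 10.5 × 1.481 = 15.55 m³/s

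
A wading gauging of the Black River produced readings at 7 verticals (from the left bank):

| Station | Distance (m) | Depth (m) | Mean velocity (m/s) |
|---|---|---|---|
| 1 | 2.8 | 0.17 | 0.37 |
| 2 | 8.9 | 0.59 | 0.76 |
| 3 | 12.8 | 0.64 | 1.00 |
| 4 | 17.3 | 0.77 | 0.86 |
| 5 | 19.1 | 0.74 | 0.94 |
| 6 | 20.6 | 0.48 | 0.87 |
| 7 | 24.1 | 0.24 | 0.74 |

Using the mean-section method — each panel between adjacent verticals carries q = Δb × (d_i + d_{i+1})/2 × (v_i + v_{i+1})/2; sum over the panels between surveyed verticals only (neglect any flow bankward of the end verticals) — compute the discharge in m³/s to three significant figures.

Panel 1-2: Δb = 6.1 m, d̄ = (0.17+0.59)/2 = 0.38, v̄ = (0.37+0.76)/2 = 0.565 → q = 6.1×0.38×0.565 = 1.310 m³/s
Panel 2-3: Δb = 3.9 m, d̄ = (0.59+0.64)/2 = 0.615, v̄ = (0.76+1.00)/2 = 0.88 → q = 3.9×0.615×0.88 = 2.111 m³/s
Panel 3-4: Δb = 4.5 m, d̄ = (0.64+0.77)/2 = 0.705, v̄ = (1.00+0.86)/2 = 0.93 → q = 4.5×0.705×0.93 = 2.950 m³/s
Panel 4-5: Δb = 1.8 m, d̄ = (0.77+0.74)/2 = 0.755, v̄ = (0.86+0.94)/2 = 0.9 → q = 1.8×0.755×0.9 = 1.223 m³/s
Panel 5-6: Δb = 1.5 m, d̄ = (0.74+0.48)/2 = 0.61, v̄ = (0.94+0.87)/2 = 0.905 → q = 1.5×0.61×0.905 = 0.8281 m³/s
Panel 6-7: Δb = 3.5 m, d̄ = (0.48+0.24)/2 = 0.36, v̄ = (0.87+0.74)/2 = 0.805 → q = 3.5×0.36×0.805 = 1.014 m³/s
Q = Σ q = 9.436 m³/s

9.44 m³/s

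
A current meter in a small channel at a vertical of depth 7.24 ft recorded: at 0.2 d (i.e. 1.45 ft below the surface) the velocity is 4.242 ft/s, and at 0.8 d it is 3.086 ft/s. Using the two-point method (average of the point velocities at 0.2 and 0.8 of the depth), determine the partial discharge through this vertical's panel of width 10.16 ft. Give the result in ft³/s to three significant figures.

270 ft³/s

v̄ = (4.242 + 3.086) / 2 = 3.664 ft/s
q = v̄ × d × w = 3.664 × 7.24 × 10.16 = 269.5 ft³/s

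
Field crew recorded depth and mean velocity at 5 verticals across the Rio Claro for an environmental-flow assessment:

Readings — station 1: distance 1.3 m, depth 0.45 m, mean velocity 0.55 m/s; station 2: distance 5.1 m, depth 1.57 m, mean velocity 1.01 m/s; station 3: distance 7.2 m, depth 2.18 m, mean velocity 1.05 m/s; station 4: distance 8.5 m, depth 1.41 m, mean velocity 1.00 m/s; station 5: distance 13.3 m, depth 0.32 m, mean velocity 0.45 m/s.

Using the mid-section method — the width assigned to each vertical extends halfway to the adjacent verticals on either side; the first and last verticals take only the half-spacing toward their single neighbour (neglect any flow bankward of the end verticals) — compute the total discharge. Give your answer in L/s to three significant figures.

13700 L/s

w_1 = (5.1 − 1.3)/2 = 1.9 m; q_1 = 0.55 × 0.45 × 1.9 = 0.4703 m³/s
w_2 = (7.2 − 1.3)/2 = 2.95 m; q_2 = 1.01 × 1.57 × 2.95 = 4.678 m³/s
w_3 = (8.5 − 5.1)/2 = 1.7 m; q_3 = 1.05 × 2.18 × 1.7 = 3.891 m³/s
w_4 = (13.3 − 7.2)/2 = 3.05 m; q_4 = 1.00 × 1.41 × 3.05 = 4.301 m³/s
w_5 = (13.3 − 8.5)/2 = 2.4 m; q_5 = 0.45 × 0.32 × 2.4 = 0.3456 m³/s
Q = Σ qᵢ = 13.69 m³/s
= 13.69 × 1000 = 13690 L/s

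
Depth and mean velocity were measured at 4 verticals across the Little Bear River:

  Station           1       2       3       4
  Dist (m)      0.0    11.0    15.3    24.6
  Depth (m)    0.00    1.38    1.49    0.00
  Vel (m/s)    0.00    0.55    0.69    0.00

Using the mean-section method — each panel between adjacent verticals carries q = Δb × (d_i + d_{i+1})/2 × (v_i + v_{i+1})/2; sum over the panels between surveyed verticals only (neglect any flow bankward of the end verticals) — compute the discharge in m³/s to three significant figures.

Panel 1-2: Δb = 11 m, d̄ = (0.00+1.38)/2 = 0.69, v̄ = (0.00+0.55)/2 = 0.275 → q = 11×0.69×0.275 = 2.087 m³/s
Panel 2-3: Δb = 4.3 m, d̄ = (1.38+1.49)/2 = 1.435, v̄ = (0.55+0.69)/2 = 0.62 → q = 4.3×1.435×0.62 = 3.826 m³/s
Panel 3-4: Δb = 9.3 m, d̄ = (1.49+0.00)/2 = 0.745, v̄ = (0.69+0.00)/2 = 0.345 → q = 9.3×0.745×0.345 = 2.390 m³/s
Q = Σ q = 8.303 m³/s

8.30 m³/s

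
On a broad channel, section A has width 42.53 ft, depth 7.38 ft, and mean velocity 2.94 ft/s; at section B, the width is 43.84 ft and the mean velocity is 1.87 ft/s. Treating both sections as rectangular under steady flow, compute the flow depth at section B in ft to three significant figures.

11.3 ft

Q = A₁V₁ = (42.53×7.38) × 2.94 = 922.8 ft³/s
d₂ = Q/(b₂ V₂) = 922.8/(43.84×1.87) = 11.26 ft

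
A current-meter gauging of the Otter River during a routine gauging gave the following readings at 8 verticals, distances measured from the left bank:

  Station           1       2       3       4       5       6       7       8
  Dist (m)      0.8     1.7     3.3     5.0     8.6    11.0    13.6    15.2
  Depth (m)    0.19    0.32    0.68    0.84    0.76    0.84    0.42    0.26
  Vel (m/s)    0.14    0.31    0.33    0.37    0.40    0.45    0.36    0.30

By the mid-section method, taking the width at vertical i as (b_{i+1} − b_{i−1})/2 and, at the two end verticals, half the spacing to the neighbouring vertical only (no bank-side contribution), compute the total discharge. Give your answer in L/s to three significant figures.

w_1 = (1.7 − 0.8)/2 = 0.45 m; q_1 = 0.14 × 0.19 × 0.45 = 0.01197 m³/s
w_2 = (3.3 − 0.8)/2 = 1.25 m; q_2 = 0.31 × 0.32 × 1.25 = 0.1240 m³/s
w_3 = (5.0 − 1.7)/2 = 1.65 m; q_3 = 0.33 × 0.68 × 1.65 = 0.3703 m³/s
w_4 = (8.6 − 3.3)/2 = 2.65 m; q_4 = 0.37 × 0.84 × 2.65 = 0.8236 m³/s
w_5 = (11.0 − 5.0)/2 = 3 m; q_5 = 0.40 × 0.76 × 3 = 0.9120 m³/s
w_6 = (13.6 − 8.6)/2 = 2.5 m; q_6 = 0.45 × 0.84 × 2.5 = 0.9450 m³/s
w_7 = (15.2 − 11.0)/2 = 2.1 m; q_7 = 0.36 × 0.42 × 2.1 = 0.3175 m³/s
w_8 = (15.2 − 13.6)/2 = 0.8 m; q_8 = 0.30 × 0.26 × 0.8 = 0.06240 m³/s
Q = Σ qᵢ = 3.567 m³/s
= 3.567 × 1000 = 3567 L/s

3570 L/s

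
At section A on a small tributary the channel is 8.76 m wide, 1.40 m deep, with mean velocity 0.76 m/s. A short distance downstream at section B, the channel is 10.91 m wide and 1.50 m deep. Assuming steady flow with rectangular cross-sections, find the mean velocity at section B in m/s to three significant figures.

Q = A₁V₁ = (8.76×1.40) × 0.76 = 9.321 m³/s
A₂ = 10.91 × 1.50 = 16.37 m²
V₂ = Q/A₂ = 9.321/16.37 = 0.5695 m/s

0.570 m/s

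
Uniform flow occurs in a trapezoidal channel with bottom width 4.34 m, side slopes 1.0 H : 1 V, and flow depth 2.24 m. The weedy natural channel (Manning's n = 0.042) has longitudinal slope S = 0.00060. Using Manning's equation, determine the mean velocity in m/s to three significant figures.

0.723 m/s

A = (b + z·y)·y = (4.34 + 1.0×2.24)×2.24 = 14.74 m²
P = b + 2y√(1+z²) = 4.34 + 2×2.24×√(1+1.0²) = 10.68 m
R = A/P = 14.74/10.68 = 1.381 m
Q = (1/n)·A·R^(2/3)·S^(1/2) = (1/0.042) × 14.74 × 1.381^(2/3) × 0.00060^(1/2) = 10.66 m³/s
V = Q/A = 10.66/14.74 = 0.7231 m/s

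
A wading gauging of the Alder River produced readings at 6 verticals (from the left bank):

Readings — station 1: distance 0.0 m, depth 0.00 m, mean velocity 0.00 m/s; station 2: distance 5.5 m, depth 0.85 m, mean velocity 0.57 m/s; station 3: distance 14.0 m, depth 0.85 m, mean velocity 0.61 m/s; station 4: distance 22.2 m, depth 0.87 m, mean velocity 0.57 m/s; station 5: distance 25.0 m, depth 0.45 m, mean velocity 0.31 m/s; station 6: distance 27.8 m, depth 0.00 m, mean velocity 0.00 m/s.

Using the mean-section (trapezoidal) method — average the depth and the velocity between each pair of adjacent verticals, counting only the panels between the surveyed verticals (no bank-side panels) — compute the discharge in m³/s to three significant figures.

10.0 m³/s

Panel 1-2: Δb = 5.5 m, d̄ = (0.00+0.85)/2 = 0.425, v̄ = (0.00+0.57)/2 = 0.285 → q = 5.5×0.425×0.285 = 0.6662 m³/s
Panel 2-3: Δb = 8.5 m, d̄ = (0.85+0.85)/2 = 0.85, v̄ = (0.57+0.61)/2 = 0.59 → q = 8.5×0.85×0.59 = 4.263 m³/s
Panel 3-4: Δb = 8.2 m, d̄ = (0.85+0.87)/2 = 0.86, v̄ = (0.61+0.57)/2 = 0.59 → q = 8.2×0.86×0.59 = 4.161 m³/s
Panel 4-5: Δb = 2.8 m, d̄ = (0.87+0.45)/2 = 0.66, v̄ = (0.57+0.31)/2 = 0.44 → q = 2.8×0.66×0.44 = 0.8131 m³/s
Panel 5-6: Δb = 2.8 m, d̄ = (0.45+0.00)/2 = 0.225, v̄ = (0.31+0.00)/2 = 0.155 → q = 2.8×0.225×0.155 = 0.09765 m³/s
Q = Σ q = 10.00 m³/s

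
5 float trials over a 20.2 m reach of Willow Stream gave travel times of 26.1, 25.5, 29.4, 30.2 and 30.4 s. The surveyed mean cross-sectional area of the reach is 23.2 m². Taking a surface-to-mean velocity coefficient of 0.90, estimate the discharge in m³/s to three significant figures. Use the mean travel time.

14.9 m³/s

t̄ = (26.1 + 25.5 + 29.4 + 30.2 + 30.4) / 5 = 28.32 s
v_surface = L / t̄ = 20.2 / 28.32 = 0.7133 m/s
v_mean = 0.90 × 0.7133 = 0.6419 m/s
Q = A × v_mean = 23.2 × 0.6419 = 14.89 m³/s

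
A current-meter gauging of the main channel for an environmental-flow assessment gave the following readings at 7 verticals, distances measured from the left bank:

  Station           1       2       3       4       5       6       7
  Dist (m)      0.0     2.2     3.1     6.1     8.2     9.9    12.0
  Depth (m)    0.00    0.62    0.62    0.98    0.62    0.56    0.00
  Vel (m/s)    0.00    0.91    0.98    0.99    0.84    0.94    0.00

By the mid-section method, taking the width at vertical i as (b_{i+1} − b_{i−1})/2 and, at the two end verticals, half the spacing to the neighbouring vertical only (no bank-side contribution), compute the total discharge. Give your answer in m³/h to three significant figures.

23500 m³/h

w_2 = (3.1 − 0.0)/2 = 1.55 m; q_2 = 0.91 × 0.62 × 1.55 = 0.8745 m³/s
w_3 = (6.1 − 2.2)/2 = 1.95 m; q_3 = 0.98 × 0.62 × 1.95 = 1.185 m³/s
w_4 = (8.2 − 3.1)/2 = 2.55 m; q_4 = 0.99 × 0.98 × 2.55 = 2.474 m³/s
w_5 = (9.9 − 6.1)/2 = 1.9 m; q_5 = 0.84 × 0.62 × 1.9 = 0.9895 m³/s
w_6 = (12.0 − 8.2)/2 = 1.9 m; q_6 = 0.94 × 0.56 × 1.9 = 1.000 m³/s
Stations 1, 7 contribute zero (depth or velocity is 0).
Q = Σ qᵢ = 6.523 m³/s
= 6.523 × 3600 = 23480 m³/h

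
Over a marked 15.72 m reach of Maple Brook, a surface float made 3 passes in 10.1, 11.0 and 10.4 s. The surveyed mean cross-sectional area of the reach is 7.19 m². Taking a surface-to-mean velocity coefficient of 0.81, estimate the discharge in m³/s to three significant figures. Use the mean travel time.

8.72 m³/s

t̄ = (10.1 + 11.0 + 10.4) / 3 = 10.5 s
v_surface = L / t̄ = 15.72 / 10.5 = 1.497 m/s
v_mean = 0.81 × 1.497 = 1.213 m/s
Q = A × v_mean = 7.19 × 1.213 = 8.719 m³/s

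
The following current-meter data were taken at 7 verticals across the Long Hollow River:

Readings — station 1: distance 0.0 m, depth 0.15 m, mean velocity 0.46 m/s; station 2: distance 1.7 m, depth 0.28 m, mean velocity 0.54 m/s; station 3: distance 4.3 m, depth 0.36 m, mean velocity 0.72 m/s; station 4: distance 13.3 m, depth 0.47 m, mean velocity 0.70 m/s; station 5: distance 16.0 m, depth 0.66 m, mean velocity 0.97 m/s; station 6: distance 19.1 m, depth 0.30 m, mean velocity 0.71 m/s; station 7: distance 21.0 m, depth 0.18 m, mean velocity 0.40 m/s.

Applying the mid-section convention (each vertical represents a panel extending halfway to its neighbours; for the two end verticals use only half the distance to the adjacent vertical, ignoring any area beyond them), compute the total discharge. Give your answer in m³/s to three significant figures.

6.27 m³/s

w_1 = (1.7 − 0.0)/2 = 0.85 m; q_1 = 0.46 × 0.15 × 0.85 = 0.05865 m³/s
w_2 = (4.3 − 0.0)/2 = 2.15 m; q_2 = 0.54 × 0.28 × 2.15 = 0.3251 m³/s
w_3 = (13.3 − 1.7)/2 = 5.8 m; q_3 = 0.72 × 0.36 × 5.8 = 1.503 m³/s
w_4 = (16.0 − 4.3)/2 = 5.85 m; q_4 = 0.70 × 0.47 × 5.85 = 1.925 m³/s
w_5 = (19.1 − 13.3)/2 = 2.9 m; q_5 = 0.97 × 0.66 × 2.9 = 1.857 m³/s
w_6 = (21.0 − 16.0)/2 = 2.5 m; q_6 = 0.71 × 0.30 × 2.5 = 0.5325 m³/s
w_7 = (21.0 − 19.1)/2 = 0.95 m; q_7 = 0.40 × 0.18 × 0.95 = 0.06840 m³/s
Q = Σ qᵢ = 6.269 m³/s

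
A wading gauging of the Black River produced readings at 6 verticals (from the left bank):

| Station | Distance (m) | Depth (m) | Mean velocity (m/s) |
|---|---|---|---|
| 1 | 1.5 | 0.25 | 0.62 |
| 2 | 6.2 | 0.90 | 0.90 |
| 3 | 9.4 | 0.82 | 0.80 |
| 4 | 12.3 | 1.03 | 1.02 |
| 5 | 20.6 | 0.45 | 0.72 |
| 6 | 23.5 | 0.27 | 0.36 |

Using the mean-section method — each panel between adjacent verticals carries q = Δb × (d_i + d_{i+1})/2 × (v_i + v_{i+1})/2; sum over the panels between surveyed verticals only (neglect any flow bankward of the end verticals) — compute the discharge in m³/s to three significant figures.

Panel 1-2: Δb = 4.7 m, d̄ = (0.25+0.90)/2 = 0.575, v̄ = (0.62+0.90)/2 = 0.76 → q = 4.7×0.575×0.76 = 2.054 m³/s
Panel 2-3: Δb = 3.2 m, d̄ = (0.90+0.82)/2 = 0.86, v̄ = (0.90+0.80)/2 = 0.85 → q = 3.2×0.86×0.85 = 2.339 m³/s
Panel 3-4: Δb = 2.9 m, d̄ = (0.82+1.03)/2 = 0.925, v̄ = (0.80+1.02)/2 = 0.91 → q = 2.9×0.925×0.91 = 2.441 m³/s
Panel 4-5: Δb = 8.3 m, d̄ = (1.03+0.45)/2 = 0.74, v̄ = (1.02+0.72)/2 = 0.87 → q = 8.3×0.74×0.87 = 5.344 m³/s
Panel 5-6: Δb = 2.9 m, d̄ = (0.45+0.27)/2 = 0.36, v̄ = (0.72+0.36)/2 = 0.54 → q = 2.9×0.36×0.54 = 0.5638 m³/s
Q = Σ q = 12.74 m³/s

12.7 m³/s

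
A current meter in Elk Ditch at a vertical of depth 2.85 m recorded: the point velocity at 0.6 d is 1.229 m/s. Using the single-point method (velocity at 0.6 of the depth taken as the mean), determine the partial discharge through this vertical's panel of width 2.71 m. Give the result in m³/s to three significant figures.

9.49 m³/s

v̄ = v₀.₆ = 1.229 m/s
q = v̄ × d × w = 1.229 × 2.85 × 2.71 = 9.492 m³/s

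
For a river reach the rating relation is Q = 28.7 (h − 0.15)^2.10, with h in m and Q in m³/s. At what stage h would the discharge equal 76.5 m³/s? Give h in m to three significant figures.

1.74 m

h − h₀ = (Q/C)^(1/b) = (76.5/28.7)^(1/2.10) = 1.595 m
h = 0.15 + 1.595 = 1.745 m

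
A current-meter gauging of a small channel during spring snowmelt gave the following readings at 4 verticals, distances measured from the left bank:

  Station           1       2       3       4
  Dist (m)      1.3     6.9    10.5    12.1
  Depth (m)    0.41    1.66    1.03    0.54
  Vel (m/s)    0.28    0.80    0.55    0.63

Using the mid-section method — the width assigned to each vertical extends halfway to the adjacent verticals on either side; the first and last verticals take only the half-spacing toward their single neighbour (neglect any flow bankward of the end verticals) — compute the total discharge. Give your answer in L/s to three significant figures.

8180 L/s

w_1 = (6.9 − 1.3)/2 = 2.8 m; q_1 = 0.28 × 0.41 × 2.8 = 0.3214 m³/s
w_2 = (10.5 − 1.3)/2 = 4.6 m; q_2 = 0.80 × 1.66 × 4.6 = 6.109 m³/s
w_3 = (12.1 − 6.9)/2 = 2.6 m; q_3 = 0.55 × 1.03 × 2.6 = 1.473 m³/s
w_4 = (12.1 − 10.5)/2 = 0.8 m; q_4 = 0.63 × 0.54 × 0.8 = 0.2722 m³/s
Q = Σ qᵢ = 8.175 m³/s
= 8.175 × 1000 = 8175 L/s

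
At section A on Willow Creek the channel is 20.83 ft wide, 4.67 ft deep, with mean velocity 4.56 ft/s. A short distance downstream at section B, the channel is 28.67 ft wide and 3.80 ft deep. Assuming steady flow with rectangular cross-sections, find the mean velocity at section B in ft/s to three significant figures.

4.07 ft/s

Q = A₁V₁ = (20.83×4.67) × 4.56 = 443.6 ft³/s
A₂ = 28.67 × 3.80 = 108.9 ft²
V₂ = Q/A₂ = 443.6/108.9 = 4.072 ft/s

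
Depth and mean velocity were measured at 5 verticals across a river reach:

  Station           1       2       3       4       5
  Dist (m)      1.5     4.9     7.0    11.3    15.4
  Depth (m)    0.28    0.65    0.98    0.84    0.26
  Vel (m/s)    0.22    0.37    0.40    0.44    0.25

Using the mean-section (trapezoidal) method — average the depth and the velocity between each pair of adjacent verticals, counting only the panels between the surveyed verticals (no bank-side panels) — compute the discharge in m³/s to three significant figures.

Panel 1-2: Δb = 3.4 m, d̄ = (0.28+0.65)/2 = 0.465, v̄ = (0.22+0.37)/2 = 0.295 → q = 3.4×0.465×0.295 = 0.4664 m³/s
Panel 2-3: Δb = 2.1 m, d̄ = (0.65+0.98)/2 = 0.815, v̄ = (0.37+0.40)/2 = 0.385 → q = 2.1×0.815×0.385 = 0.6589 m³/s
Panel 3-4: Δb = 4.3 m, d̄ = (0.98+0.84)/2 = 0.91, v̄ = (0.40+0.44)/2 = 0.42 → q = 4.3×0.91×0.42 = 1.643 m³/s
Panel 4-5: Δb = 4.1 m, d̄ = (0.84+0.26)/2 = 0.55, v̄ = (0.44+0.25)/2 = 0.345 → q = 4.1×0.55×0.345 = 0.7780 m³/s
Q = Σ q = 3.547 m³/s

3.55 m³/s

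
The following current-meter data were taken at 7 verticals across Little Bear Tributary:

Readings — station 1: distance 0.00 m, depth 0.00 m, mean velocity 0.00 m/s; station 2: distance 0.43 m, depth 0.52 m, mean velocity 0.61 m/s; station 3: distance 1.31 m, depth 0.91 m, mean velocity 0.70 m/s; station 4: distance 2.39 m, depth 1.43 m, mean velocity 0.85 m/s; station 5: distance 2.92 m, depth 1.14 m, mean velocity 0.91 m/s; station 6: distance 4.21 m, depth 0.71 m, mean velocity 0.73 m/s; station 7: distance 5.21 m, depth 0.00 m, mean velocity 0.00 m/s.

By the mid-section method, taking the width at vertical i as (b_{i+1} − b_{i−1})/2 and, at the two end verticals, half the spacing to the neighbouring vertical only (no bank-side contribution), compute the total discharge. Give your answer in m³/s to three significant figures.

3.35 m³/s

w_2 = (1.31 − 0.00)/2 = 0.655 m; q_2 = 0.61 × 0.52 × 0.655 = 0.2078 m³/s
w_3 = (2.39 − 0.43)/2 = 0.98 m; q_3 = 0.70 × 0.91 × 0.98 = 0.6243 m³/s
w_4 = (2.92 − 1.31)/2 = 0.805 m; q_4 = 0.85 × 1.43 × 0.805 = 0.9785 m³/s
w_5 = (4.21 − 2.39)/2 = 0.91 m; q_5 = 0.91 × 1.14 × 0.91 = 0.9440 m³/s
w_6 = (5.21 − 2.92)/2 = 1.145 m; q_6 = 0.73 × 0.71 × 1.145 = 0.5935 m³/s
Stations 1, 7 contribute zero (depth or velocity is 0).
Q = Σ qᵢ = 3.348 m³/s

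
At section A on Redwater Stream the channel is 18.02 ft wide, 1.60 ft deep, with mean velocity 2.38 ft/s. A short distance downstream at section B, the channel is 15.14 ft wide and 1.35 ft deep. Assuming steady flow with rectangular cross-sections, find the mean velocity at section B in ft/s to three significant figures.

3.36 ft/s

Q = A₁V₁ = (18.02×1.60) × 2.38 = 68.62 ft³/s
A₂ = 15.14 × 1.35 = 20.44 ft²
V₂ = Q/A₂ = 68.62/20.44 = 3.357 ft/s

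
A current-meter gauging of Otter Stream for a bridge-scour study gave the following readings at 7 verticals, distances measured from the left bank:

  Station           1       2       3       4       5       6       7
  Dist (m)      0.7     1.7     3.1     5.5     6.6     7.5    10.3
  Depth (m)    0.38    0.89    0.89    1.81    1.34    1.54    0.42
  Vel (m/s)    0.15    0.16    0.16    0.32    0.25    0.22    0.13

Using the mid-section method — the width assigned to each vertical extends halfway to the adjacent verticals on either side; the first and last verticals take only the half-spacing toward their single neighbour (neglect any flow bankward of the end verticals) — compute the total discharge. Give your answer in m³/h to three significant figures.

9080 m³/h

w_1 = (1.7 − 0.7)/2 = 0.5 m; q_1 = 0.15 × 0.38 × 0.5 = 0.02850 m³/s
w_2 = (3.1 − 0.7)/2 = 1.2 m; q_2 = 0.16 × 0.89 × 1.2 = 0.1709 m³/s
w_3 = (5.5 − 1.7)/2 = 1.9 m; q_3 = 0.16 × 0.89 × 1.9 = 0.2706 m³/s
w_4 = (6.6 − 3.1)/2 = 1.75 m; q_4 = 0.32 × 1.81 × 1.75 = 1.014 m³/s
w_5 = (7.5 − 5.5)/2 = 1 m; q_5 = 0.25 × 1.34 × 1 = 0.3350 m³/s
w_6 = (10.3 − 6.6)/2 = 1.85 m; q_6 = 0.22 × 1.54 × 1.85 = 0.6268 m³/s
w_7 = (10.3 − 7.5)/2 = 1.4 m; q_7 = 0.13 × 0.42 × 1.4 = 0.07644 m³/s
Q = Σ qᵢ = 2.522 m³/s
= 2.522 × 3600 = 9078 m³/h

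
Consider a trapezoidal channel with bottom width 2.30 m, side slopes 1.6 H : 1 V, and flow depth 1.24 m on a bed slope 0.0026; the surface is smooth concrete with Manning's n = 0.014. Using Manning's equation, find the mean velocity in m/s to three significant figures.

A = (b + z·y)·y = (2.30 + 1.6×1.24)×1.24 = 5.312 m²
P = b + 2y√(1+z²) = 2.30 + 2×1.24×√(1+1.6²) = 6.979 m
R = A/P = 5.312/6.979 = 0.7611 m
Q = (1/n)·A·R^(2/3)·S^(1/2) = (1/0.014) × 5.312 × 0.7611^(2/3) × 0.0026^(1/2) = 16.13 m³/s
V = Q/A = 16.13/5.312 = 3.036 m/s

3.04 m/s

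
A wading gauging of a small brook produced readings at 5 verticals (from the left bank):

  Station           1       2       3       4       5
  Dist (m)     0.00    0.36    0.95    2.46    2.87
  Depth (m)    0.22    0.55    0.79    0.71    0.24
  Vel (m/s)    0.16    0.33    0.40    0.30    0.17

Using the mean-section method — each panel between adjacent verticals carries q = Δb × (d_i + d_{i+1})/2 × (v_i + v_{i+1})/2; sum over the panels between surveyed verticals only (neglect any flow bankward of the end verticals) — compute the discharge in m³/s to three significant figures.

0.620 m³/s

Panel 1-2: Δb = 0.36 m, d̄ = (0.22+0.55)/2 = 0.385, v̄ = (0.16+0.33)/2 = 0.245 → q = 0.36×0.385×0.245 = 0.03396 m³/s
Panel 2-3: Δb = 0.59 m, d̄ = (0.55+0.79)/2 = 0.67, v̄ = (0.33+0.40)/2 = 0.365 → q = 0.59×0.67×0.365 = 0.1443 m³/s
Panel 3-4: Δb = 1.51 m, d̄ = (0.79+0.71)/2 = 0.75, v̄ = (0.40+0.30)/2 = 0.35 → q = 1.51×0.75×0.35 = 0.3964 m³/s
Panel 4-5: Δb = 0.41 m, d̄ = (0.71+0.24)/2 = 0.475, v̄ = (0.30+0.17)/2 = 0.235 → q = 0.41×0.475×0.235 = 0.04577 m³/s
Q = Σ q = 0.6204 m³/s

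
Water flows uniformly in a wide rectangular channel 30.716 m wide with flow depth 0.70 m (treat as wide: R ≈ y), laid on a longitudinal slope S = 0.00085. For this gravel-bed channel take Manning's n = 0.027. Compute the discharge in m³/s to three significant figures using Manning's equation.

18.3 m³/s

A = b·y = 30.716 × 0.70 = 21.50 m²
Wide channel: R ≈ y = 0.70 m
Q = (1/n)·A·R^(2/3)·S^(1/2) = (1/0.027) × 21.50 × 0.7000^(2/3) × 0.00085^(1/2) = 18.30 m³/s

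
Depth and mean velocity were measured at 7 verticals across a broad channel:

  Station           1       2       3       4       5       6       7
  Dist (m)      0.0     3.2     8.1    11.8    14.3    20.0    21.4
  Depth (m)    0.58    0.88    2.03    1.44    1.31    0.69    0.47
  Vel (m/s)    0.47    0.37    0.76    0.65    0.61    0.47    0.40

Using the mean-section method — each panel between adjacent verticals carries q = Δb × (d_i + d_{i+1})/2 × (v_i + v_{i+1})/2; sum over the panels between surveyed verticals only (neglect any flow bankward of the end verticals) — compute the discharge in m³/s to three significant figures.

Panel 1-2: Δb = 3.2 m, d̄ = (0.58+0.88)/2 = 0.73, v̄ = (0.47+0.37)/2 = 0.42 → q = 3.2×0.73×0.42 = 0.9811 m³/s
Panel 2-3: Δb = 4.9 m, d̄ = (0.88+2.03)/2 = 1.455, v̄ = (0.37+0.76)/2 = 0.565 → q = 4.9×1.455×0.565 = 4.028 m³/s
Panel 3-4: Δb = 3.7 m, d̄ = (2.03+1.44)/2 = 1.735, v̄ = (0.76+0.65)/2 = 0.705 → q = 3.7×1.735×0.705 = 4.526 m³/s
Panel 4-5: Δb = 2.5 m, d̄ = (1.44+1.31)/2 = 1.375, v̄ = (0.65+0.61)/2 = 0.63 → q = 2.5×1.375×0.63 = 2.166 m³/s
Panel 5-6: Δb = 5.7 m, d̄ = (1.31+0.69)/2 = 1, v̄ = (0.61+0.47)/2 = 0.54 → q = 5.7×1×0.54 = 3.078 m³/s
Panel 6-7: Δb = 1.4 m, d̄ = (0.69+0.47)/2 = 0.58, v̄ = (0.47+0.40)/2 = 0.435 → q = 1.4×0.58×0.435 = 0.3532 m³/s
Q = Σ q = 15.13 m³/s

15.1 m³/s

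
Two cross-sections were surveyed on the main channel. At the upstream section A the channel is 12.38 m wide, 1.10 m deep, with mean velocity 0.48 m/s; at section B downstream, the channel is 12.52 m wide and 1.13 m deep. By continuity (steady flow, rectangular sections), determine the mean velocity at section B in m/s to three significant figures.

Q = A₁V₁ = (12.38×1.10) × 0.48 = 6.537 m³/s
A₂ = 12.52 × 1.13 = 14.15 m²
V₂ = Q/A₂ = 6.537/14.15 = 0.4620 m/s

0.462 m/s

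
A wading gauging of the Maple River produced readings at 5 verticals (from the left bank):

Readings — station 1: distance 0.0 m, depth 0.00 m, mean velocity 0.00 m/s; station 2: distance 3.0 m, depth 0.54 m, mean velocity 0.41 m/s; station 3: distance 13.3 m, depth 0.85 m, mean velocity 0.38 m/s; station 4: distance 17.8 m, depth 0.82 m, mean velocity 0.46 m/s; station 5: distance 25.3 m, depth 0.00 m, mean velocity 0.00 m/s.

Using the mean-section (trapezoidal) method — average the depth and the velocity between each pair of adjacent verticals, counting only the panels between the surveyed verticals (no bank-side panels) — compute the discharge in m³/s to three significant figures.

Panel 1-2: Δb = 3 m, d̄ = (0.00+0.54)/2 = 0.27, v̄ = (0.00+0.41)/2 = 0.205 → q = 3×0.27×0.205 = 0.1661 m³/s
Panel 2-3: Δb = 10.3 m, d̄ = (0.54+0.85)/2 = 0.695, v̄ = (0.41+0.38)/2 = 0.395 → q = 10.3×0.695×0.395 = 2.828 m³/s
Panel 3-4: Δb = 4.5 m, d̄ = (0.85+0.82)/2 = 0.835, v̄ = (0.38+0.46)/2 = 0.42 → q = 4.5×0.835×0.42 = 1.578 m³/s
Panel 4-5: Δb = 7.5 m, d̄ = (0.82+0.00)/2 = 0.41, v̄ = (0.46+0.00)/2 = 0.23 → q = 7.5×0.41×0.23 = 0.7073 m³/s
Q = Σ q = 5.279 m³/s

5.28 m³/s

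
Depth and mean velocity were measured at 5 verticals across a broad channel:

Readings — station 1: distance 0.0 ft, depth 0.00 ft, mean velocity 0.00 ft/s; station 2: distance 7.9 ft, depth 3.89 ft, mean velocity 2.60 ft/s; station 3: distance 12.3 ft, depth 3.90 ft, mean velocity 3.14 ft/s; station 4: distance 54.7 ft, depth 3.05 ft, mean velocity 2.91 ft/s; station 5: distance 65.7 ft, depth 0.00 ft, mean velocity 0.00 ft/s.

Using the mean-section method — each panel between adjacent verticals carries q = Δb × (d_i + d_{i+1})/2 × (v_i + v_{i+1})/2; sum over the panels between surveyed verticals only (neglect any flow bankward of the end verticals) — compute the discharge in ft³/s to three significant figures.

539 ft³/s

Panel 1-2: Δb = 7.9 ft, d̄ = (0.00+3.89)/2 = 1.945, v̄ = (0.00+2.60)/2 = 1.3 → q = 7.9×1.945×1.3 = 19.98 ft³/s
Panel 2-3: Δb = 4.4 ft, d̄ = (3.89+3.90)/2 = 3.895, v̄ = (2.60+3.14)/2 = 2.87 → q = 4.4×3.895×2.87 = 49.19 ft³/s
Panel 3-4: Δb = 42.4 ft, d̄ = (3.90+3.05)/2 = 3.475, v̄ = (3.14+2.91)/2 = 3.025 → q = 42.4×3.475×3.025 = 445.7 ft³/s
Panel 4-5: Δb = 11 ft, d̄ = (3.05+0.00)/2 = 1.525, v̄ = (2.91+0.00)/2 = 1.455 → q = 11×1.525×1.455 = 24.41 ft³/s
Q = Σ q = 539.3 ft³/s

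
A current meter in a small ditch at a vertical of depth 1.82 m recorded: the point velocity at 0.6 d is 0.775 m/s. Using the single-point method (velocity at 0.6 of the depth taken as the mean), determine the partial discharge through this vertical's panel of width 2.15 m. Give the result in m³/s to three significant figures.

v̄ = v₀.₆ = 0.775 m/s
q = v̄ × d × w = 0.7750 × 1.82 × 2.15 = 3.033 m³/s

3.03 m³/s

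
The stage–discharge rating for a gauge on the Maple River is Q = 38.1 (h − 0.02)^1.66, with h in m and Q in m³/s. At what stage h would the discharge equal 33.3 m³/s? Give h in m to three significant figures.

h − h₀ = (Q/C)^(1/b) = (33.3/38.1)^(1/1.66) = 0.9221 m
h = 0.02 + 0.9221 = 0.9421 m

0.942 m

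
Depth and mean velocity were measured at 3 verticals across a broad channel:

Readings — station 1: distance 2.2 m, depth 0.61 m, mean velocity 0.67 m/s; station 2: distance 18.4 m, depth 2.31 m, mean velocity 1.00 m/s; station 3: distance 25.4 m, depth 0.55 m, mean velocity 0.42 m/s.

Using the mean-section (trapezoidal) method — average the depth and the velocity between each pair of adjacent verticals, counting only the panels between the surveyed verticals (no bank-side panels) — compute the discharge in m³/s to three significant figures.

26.9 m³/s

Panel 1-2: Δb = 16.2 m, d̄ = (0.61+2.31)/2 = 1.46, v̄ = (0.67+1.00)/2 = 0.835 → q = 16.2×1.46×0.835 = 19.75 m³/s
Panel 2-3: Δb = 7 m, d̄ = (2.31+0.55)/2 = 1.43, v̄ = (1.00+0.42)/2 = 0.71 → q = 7×1.43×0.71 = 7.107 m³/s
Q = Σ q = 26.86 m³/s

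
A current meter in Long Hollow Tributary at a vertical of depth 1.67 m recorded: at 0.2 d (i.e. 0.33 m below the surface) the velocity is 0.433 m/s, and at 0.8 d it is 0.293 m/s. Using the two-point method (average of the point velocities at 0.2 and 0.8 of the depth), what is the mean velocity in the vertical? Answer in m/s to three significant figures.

v̄ = (0.433 + 0.293) / 2 = 0.3630 m/s

0.363 m/s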